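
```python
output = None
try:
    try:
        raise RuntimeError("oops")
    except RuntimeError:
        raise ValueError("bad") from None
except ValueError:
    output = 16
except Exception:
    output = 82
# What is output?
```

Step-by-step execution trace:
1. Inner try raises RuntimeError; inner `except RuntimeError` catches it.
2. `raise ValueError(...) from None` raises ValueError (from None suppresses __context__, but the active exception is still ValueError).
3. Outer `except ValueError` matches → output = 16.
4. `except Exception` is not reached.
Result: 16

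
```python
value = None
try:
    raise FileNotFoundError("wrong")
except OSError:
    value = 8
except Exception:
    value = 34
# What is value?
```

Step-by-step execution trace:
1. `raise FileNotFoundError(...)` raises FileNotFoundError.
2. `except OSError` matches (FileNotFoundError is a subclass of OSError) → value = 8.
3. `except Exception` is not reached.
Result: 8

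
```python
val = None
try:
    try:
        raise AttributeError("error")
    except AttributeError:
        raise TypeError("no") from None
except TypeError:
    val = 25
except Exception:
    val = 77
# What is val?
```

Step-by-step execution trace:
1. Inner try raises AttributeError; inner `except AttributeError` catches it.
2. `raise TypeError(...) from None` raises TypeError (from None suppresses __context__, but the active exception is still TypeError).
3. Outer `except TypeError` matches → val = 25.
4. `except Exception` is not reached.
Result: 25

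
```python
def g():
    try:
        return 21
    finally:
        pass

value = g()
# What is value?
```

Step-by-step execution trace:
1. `g()` enters try: `return 21` sets pending return value 21.
2. Before returning, `finally: pass` runs (no effect).
3. g() returns 21 → value = 21.
Result: 21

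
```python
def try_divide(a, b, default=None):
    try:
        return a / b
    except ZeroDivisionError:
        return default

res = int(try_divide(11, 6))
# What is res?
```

Step-by-step execution trace:
1. `try_divide(11, 6)` enters try: `return 11 / 6` → returns 1.8333333333333333. No exception raised.
2. `except ZeroDivisionError` is skipped.
3. `int(1.8333333333333333)` → 1 → res = 1.
Result: 1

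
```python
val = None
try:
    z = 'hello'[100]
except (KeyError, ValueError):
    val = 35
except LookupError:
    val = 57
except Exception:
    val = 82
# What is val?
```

Step-by-step execution trace:
1. `z = 'hello'[100]` raises IndexError.
2. `except (KeyError, ValueError)` does not match IndexError; skipped.
3. `except LookupError` matches (IndexError is a subclass of LookupError) → val = 57.
4. `except Exception` is not reached.
Result: 57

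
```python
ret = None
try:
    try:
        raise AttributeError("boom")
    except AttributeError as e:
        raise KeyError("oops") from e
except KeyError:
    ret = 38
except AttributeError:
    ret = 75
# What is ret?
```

Step-by-step execution trace:
1. Inner try raises AttributeError; inner `except AttributeError as e` catches it.
2. `raise KeyError(...) from e` raises KeyError (AttributeError is attached as __cause__, but only KeyError is active).
3. Outer `except KeyError` matches → ret = 38.
4. `except AttributeError` is not reached.
Result: 38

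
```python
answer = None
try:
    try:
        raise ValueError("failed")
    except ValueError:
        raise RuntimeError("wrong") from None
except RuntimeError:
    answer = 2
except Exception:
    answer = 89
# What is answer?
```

Step-by-step execution trace:
1. Inner try raises ValueError; inner `except ValueError` catches it.
2. `raise RuntimeError(...) from None` raises RuntimeError (from None suppresses __context__, but the active exception is still RuntimeError).
3. Outer `except RuntimeError` matches → answer = 2.
4. `except Exception` is not reached.
Result: 2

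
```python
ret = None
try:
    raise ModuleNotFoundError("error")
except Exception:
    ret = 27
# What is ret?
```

Step-by-step execution trace:
1. `raise ModuleNotFoundError(...)` raises ModuleNotFoundError.
2. `except Exception` matches (ModuleNotFoundError is a subclass of Exception) → ret = 27.
Result: 27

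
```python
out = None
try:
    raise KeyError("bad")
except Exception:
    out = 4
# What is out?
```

Step-by-step execution trace:
1. `raise KeyError(...)` raises KeyError.
2. `except Exception` matches (KeyError is a subclass of Exception) → out = 4.
Result: 4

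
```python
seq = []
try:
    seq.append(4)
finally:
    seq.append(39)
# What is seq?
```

Step-by-step execution trace:
1. try: `seq.append(4)` → seq = [4].
2. The try body completes without raising.
3. finally always runs: `seq.append(39)` → seq = [4, 39].
Result: [4, 39]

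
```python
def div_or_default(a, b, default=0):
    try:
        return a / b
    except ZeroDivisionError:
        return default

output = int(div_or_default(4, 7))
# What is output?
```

Step-by-step execution trace:
1. `div_or_default(4, 7)` enters try: `return 4 / 7` → returns 0.5714285714285714. No exception raised.
2. `except ZeroDivisionError` is skipped.
3. `int(0.5714285714285714)` → 0 → output = 0.
Result: 0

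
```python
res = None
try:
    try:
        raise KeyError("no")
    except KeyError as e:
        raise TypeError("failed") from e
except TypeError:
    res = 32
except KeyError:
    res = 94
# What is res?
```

Step-by-step execution trace:
1. Inner try raises KeyError; inner `except KeyError as e` catches it.
2. `raise TypeError(...) from e` raises TypeError (KeyError is attached as __cause__, but only TypeError is active).
3. Outer `except TypeError` matches → res = 32.
4. `except KeyError` is not reached.
Result: 32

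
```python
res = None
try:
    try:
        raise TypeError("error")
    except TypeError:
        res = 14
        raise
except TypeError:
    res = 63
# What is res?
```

Step-by-step execution trace:
1. Inner try: `raise TypeError("error")` raises TypeError.
2. Inner `except TypeError` matches → res = 14.
3. bare `raise` re-raises the same TypeError.
4. Outer `except TypeError` matches → res = 63.
Result: 63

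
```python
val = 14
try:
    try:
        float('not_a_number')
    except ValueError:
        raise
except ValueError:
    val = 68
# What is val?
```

Step-by-step execution trace:
1. Inner try: `float('not_a_number')` raises ValueError.
2. Inner `except ValueError` matches; bare `raise` re-raises the same ValueError.
3. Outer `except ValueError` matches → val = 68.
Result: 68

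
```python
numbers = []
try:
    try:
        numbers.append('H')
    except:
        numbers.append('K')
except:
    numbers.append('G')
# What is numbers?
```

Step-by-step execution trace:
1. Inner try: `numbers.append('H')` → numbers = ['H']. No exception raised.
2. Inner `except` is skipped.
3. Inner try completes normally; outer `except` is skipped.
Result: ['H']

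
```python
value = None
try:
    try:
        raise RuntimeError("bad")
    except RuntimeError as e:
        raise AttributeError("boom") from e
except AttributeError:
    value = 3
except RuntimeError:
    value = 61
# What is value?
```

Step-by-step execution trace:
1. Inner try raises RuntimeError; inner `except RuntimeError as e` catches it.
2. `raise AttributeError(...) from e` raises AttributeError (RuntimeError is attached as __cause__, but only AttributeError is active).
3. Outer `except AttributeError` matches → value = 3.
4. `except RuntimeError` is not reached.
Result: 3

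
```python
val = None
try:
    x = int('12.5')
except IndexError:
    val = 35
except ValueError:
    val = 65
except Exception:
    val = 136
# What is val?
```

Step-by-step execution trace:
1. `x = int('12.5')` raises ValueError.
2. `except IndexError` does not match ValueError; skipped.
3. `except ValueError` matches → val = 65.
4. Remaining except clauses are skipped.
Result: 65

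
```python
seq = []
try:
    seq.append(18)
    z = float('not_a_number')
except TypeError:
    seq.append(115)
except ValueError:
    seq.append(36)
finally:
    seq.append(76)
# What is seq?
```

Step-by-step execution trace:
1. try: `seq.append(18)` → seq = [18].
2. `z = float('not_a_number')` raises ValueError.
3. `except TypeError` does not match ValueError; skipped.
4. `except ValueError` matches → `seq.append(36)` → seq = [18, 36].
5. finally always runs: `seq.append(76)` → seq = [18, 36, 76].
Result: [18, 36, 76]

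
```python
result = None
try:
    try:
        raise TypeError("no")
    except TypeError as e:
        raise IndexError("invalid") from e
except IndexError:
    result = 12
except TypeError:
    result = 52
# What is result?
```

Step-by-step execution trace:
1. Inner try raises TypeError; inner `except TypeError as e` catches it.
2. `raise IndexError(...) from e` raises IndexError (TypeError is attached as __cause__, but only IndexError is active).
3. Outer `except IndexError` matches → result = 12.
4. `except TypeError` is not reached.
Result: 12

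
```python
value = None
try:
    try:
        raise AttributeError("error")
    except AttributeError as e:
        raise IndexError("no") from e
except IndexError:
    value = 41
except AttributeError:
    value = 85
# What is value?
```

Step-by-step execution trace:
1. Inner try raises AttributeError; inner `except AttributeError as e` catches it.
2. `raise IndexError(...) from e` raises IndexError (AttributeError is attached as __cause__, but only IndexError is active).
3. Outer `except IndexError` matches → value = 41.
4. `except AttributeError` is not reached.
Result: 41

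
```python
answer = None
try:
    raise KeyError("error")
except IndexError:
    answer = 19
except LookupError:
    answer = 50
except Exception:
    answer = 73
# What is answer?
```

Step-by-step execution trace:
1. `raise KeyError(...)` raises KeyError.
2. `except IndexError` does not match (KeyError is not a subclass of IndexError); skipped.
3. `except LookupError` matches (KeyError is a subclass of LookupError) → answer = 50.
4. `except Exception` is not reached.
Result: 50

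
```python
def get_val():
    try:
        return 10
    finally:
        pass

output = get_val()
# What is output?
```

Step-by-step execution trace:
1. `get_val()` enters try: `return 10` sets pending return value 10.
2. Before returning, `finally: pass` runs (no effect).
3. get_val() returns 10 → output = 10.
Result: 10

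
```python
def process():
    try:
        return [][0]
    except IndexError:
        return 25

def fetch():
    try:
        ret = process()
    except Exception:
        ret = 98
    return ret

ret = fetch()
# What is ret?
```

Step-by-step execution trace:
1. `fetch()` calls `process()`.
2. In process: `[][0]` raises IndexError; `except IndexError` catches it → returns 25.
3. In fetch: `ret = process()` → ret = 25. No exception reaches fetch.
4. `except Exception` is skipped; fetch returns 25.
5. ret = 25.
Result: 25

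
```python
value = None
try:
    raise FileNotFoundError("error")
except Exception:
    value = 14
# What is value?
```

Step-by-step execution trace:
1. `raise FileNotFoundError(...)` raises FileNotFoundError.
2. `except Exception` matches (FileNotFoundError is a subclass of Exception) → value = 14.
Result: 14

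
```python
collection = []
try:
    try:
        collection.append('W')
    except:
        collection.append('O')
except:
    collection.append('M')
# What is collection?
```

Step-by-step execution trace:
1. Inner try: `collection.append('W')` → collection = ['W']. No exception raised.
2. Inner `except` is skipped.
3. Inner try completes normally; outer `except` is skipped.
Result: ['W']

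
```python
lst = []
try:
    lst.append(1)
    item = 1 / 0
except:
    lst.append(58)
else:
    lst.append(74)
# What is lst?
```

Step-by-step execution trace:
1. try: `lst.append(1)` → lst = [1].
2. `item = 1 / 0` raises ZeroDivisionError.
3. bare `except` matches → `lst.append(58)` → lst = [1, 58].
4. `else` is skipped (an exception was raised).
Result: [1, 58]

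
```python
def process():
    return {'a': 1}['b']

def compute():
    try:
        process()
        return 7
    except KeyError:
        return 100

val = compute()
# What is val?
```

Step-by-step execution trace:
1. `compute()` calls `process()`.
2. `process()` evaluates `{'a': 1}['b']`, which raises KeyError; it propagates to the caller.
3. `return 7` is not reached.
4. `except KeyError` in compute matches → returns 100.
5. val = 100.
Result: 100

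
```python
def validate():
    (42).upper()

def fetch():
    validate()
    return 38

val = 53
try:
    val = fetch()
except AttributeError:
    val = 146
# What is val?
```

Step-by-step execution trace:
1. val starts at 53.
2. try: `fetch()` calls `validate()`.
3. `validate()` evaluates `(42).upper()`, which raises AttributeError; it propagates through fetch (uncaught).
4. `return 38` in fetch is not reached; the assignment to val does not complete.
5. `except AttributeError` matches → val = 146.
Result: 146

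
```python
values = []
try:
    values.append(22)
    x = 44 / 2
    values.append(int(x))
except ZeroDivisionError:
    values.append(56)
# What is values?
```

Step-by-step execution trace:
1. try: `values.append(22)` → values = [22].
2. `x = 44 / 2` → x = 22.0. No exception raised.
3. `values.append(int(x))` → values = [22, 22].
4. `except ZeroDivisionError` is skipped (no exception was raised).
Result: [22, 22]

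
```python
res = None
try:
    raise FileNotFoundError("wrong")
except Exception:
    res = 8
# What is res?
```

Step-by-step execution trace:
1. `raise FileNotFoundError(...)` raises FileNotFoundError.
2. `except Exception` matches (FileNotFoundError is a subclass of Exception) → res = 8.
Result: 8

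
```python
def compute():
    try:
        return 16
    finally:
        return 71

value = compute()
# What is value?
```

Step-by-step execution trace:
1. `compute()` enters try: `return 16` sets pending return value 16.
2. Before returning, `finally: return 71` runs and overrides the pending return.
3. compute() returns 71 → value = 71.
Result: 71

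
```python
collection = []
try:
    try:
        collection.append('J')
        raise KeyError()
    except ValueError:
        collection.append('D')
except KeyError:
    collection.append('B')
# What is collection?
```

Step-by-step execution trace:
1. Inner try: `collection.append('J')` → collection = ['J'].
2. `raise KeyError()` raises KeyError.
3. Inner `except ValueError` does not match KeyError; exception propagates to outer try.
4. Outer `except KeyError` matches → `collection.append('B')` → collection = ['J', 'B'].
Result: ['J', 'B']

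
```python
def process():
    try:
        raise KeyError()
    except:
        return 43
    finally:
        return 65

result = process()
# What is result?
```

Step-by-step execution trace:
1. `process()` enters try: `raise KeyError()` raises KeyError.
2. bare `except` matches → `return 43` sets pending return value 43.
3. Before returning, `finally: return 65` runs and overrides the pending return.
4. process() returns 65 → result = 65.
Result: 65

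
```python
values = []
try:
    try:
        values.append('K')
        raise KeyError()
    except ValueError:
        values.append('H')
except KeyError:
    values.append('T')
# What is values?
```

Step-by-step execution trace:
1. Inner try: `values.append('K')` → values = ['K'].
2. `raise KeyError()` raises KeyError.
3. Inner `except ValueError` does not match KeyError; exception propagates to outer try.
4. Outer `except KeyError` matches → `values.append('T')` → values = ['K', 'T'].
Result: ['K', 'T']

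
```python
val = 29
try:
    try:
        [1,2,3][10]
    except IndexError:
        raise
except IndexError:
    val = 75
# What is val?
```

Step-by-step execution trace:
1. Inner try: `[1,2,3][10]` raises IndexError.
2. Inner `except IndexError` matches; bare `raise` re-raises the same IndexError.
3. Outer `except IndexError` matches → val = 75.
Result: 75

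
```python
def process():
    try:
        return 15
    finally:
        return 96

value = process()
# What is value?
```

Step-by-step execution trace:
1. `process()` enters try: `return 15` sets pending return value 15.
2. Before returning, `finally: return 96` runs and overrides the pending return.
3. process() returns 96 → value = 96.
Result: 96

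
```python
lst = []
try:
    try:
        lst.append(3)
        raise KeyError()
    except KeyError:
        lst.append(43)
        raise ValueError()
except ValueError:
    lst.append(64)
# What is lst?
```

Step-by-step execution trace:
1. Inner try: `lst.append(3)` → lst = [3].
2. `raise KeyError()` raises KeyError.
3. Inner `except KeyError` matches → `lst.append(43)` → lst = [3, 43].
4. `raise ValueError()` raises ValueError; propagates to outer try.
5. Outer `except ValueError` matches → `lst.append(64)` → lst = [3, 43, 64].
Result: [3, 43, 64]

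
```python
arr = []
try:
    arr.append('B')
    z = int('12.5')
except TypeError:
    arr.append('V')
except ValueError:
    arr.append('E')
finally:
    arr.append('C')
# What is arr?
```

Step-by-step execution trace:
1. try: `arr.append('B')` → arr = ['B'].
2. `z = int('12.5')` raises ValueError.
3. `except TypeError` does not match ValueError; skipped.
4. `except ValueError` matches → `arr.append('E')` → arr = ['B', 'E'].
5. finally always runs: `arr.append('C')` → arr = ['B', 'E', 'C'].
Result: ['B', 'E', 'C']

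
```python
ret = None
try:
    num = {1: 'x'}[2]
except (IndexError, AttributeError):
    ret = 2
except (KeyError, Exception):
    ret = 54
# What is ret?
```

Step-by-step execution trace:
1. `num = {1: 'x'}[2]` raises KeyError.
2. `except (IndexError, AttributeError)` does not match KeyError; skipped.
3. `except (KeyError, Exception)` matches (KeyError is in the tuple) → ret = 54.
Result: 54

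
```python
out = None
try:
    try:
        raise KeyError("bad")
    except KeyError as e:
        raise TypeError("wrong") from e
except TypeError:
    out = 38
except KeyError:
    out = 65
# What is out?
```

Step-by-step execution trace:
1. Inner try raises KeyError; inner `except KeyError as e` catches it.
2. `raise TypeError(...) from e` raises TypeError (KeyError is attached as __cause__, but only TypeError is active).
3. Outer `except TypeError` matches → out = 38.
4. `except KeyError` is not reached.
Result: 38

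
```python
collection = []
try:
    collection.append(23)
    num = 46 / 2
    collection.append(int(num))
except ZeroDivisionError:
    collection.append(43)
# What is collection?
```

Step-by-step execution trace:
1. try: `collection.append(23)` → collection = [23].
2. `num = 46 / 2` → num = 23.0. No exception raised.
3. `collection.append(int(num))` → collection = [23, 23].
4. `except ZeroDivisionError` is skipped (no exception was raised).
Result: [23, 23]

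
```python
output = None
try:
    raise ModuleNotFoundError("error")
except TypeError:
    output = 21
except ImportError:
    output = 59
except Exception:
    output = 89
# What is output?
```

Step-by-step execution trace:
1. `raise ModuleNotFoundError(...)` raises ModuleNotFoundError.
2. `except TypeError` does not match (ModuleNotFoundError is not a subclass of TypeError); skipped.
3. `except ImportError` matches (ModuleNotFoundError is a subclass of ImportError) → output = 59.
4. `except Exception` is not reached.
Result: 59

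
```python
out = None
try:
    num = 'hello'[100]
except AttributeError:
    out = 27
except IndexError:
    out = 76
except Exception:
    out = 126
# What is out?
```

Step-by-step execution trace:
1. `num = 'hello'[100]` raises IndexError.
2. `except AttributeError` does not match IndexError; skipped.
3. `except IndexError` matches → out = 76.
4. Remaining except clauses are skipped.
Result: 76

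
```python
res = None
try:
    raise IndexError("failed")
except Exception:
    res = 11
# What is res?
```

Step-by-step execution trace:
1. `raise IndexError(...)` raises IndexError.
2. `except Exception` matches (IndexError is a subclass of Exception) → res = 11.
Result: 11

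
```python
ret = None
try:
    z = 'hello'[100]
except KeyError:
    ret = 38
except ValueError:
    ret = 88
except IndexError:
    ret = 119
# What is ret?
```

Step-by-step execution trace:
1. `z = 'hello'[100]` raises IndexError.
2. `except KeyError` does not match IndexError; skipped.
3. `except ValueError` does not match IndexError; skipped.
4. `except IndexError` matches → ret = 119.
Result: 119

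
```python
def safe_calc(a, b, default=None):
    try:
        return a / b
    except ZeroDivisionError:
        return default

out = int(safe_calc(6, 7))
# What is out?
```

Step-by-step execution trace:
1. `safe_calc(6, 7)` enters try: `return 6 / 7` → returns 0.8571428571428571. No exception raised.
2. `except ZeroDivisionError` is skipped.
3. `int(0.8571428571428571)` → 0 → out = 0.
Result: 0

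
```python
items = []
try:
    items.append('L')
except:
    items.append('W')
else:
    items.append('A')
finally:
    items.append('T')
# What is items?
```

Step-by-step execution trace:
1. try: `items.append('L')` → items = ['L']. No exception raised.
2. `except` is skipped.
3. `else` runs: `items.append('A')` → items = ['L', 'A'].
4. `finally` always runs: `items.append('T')` → items = ['L', 'A', 'T'].
Result: ['L', 'A', 'T']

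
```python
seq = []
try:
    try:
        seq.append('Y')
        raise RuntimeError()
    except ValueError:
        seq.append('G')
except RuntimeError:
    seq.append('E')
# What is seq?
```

Step-by-step execution trace:
1. Inner try: `seq.append('Y')` → seq = ['Y'].
2. `raise RuntimeError()` raises RuntimeError.
3. Inner `except ValueError` does not match RuntimeError; exception propagates to outer try.
4. Outer `except RuntimeError` matches → `seq.append('E')` → seq = ['Y', 'E'].
Result: ['Y', 'E']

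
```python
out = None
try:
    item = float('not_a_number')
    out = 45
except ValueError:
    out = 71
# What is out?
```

Step-by-step execution trace:
1. `item = float('not_a_number')` raises ValueError.
2. `out = 45` is not reached.
3. `except ValueError` matches → out = 71.
Result: 71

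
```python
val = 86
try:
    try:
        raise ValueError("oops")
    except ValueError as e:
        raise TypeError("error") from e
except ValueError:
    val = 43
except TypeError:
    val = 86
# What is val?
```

Step-by-step execution trace:
1. Inner try raises ValueError; inner `except ValueError as e` catches it.
2. `raise TypeError(...) from e` raises TypeError (ValueError is attached as __cause__, but only TypeError is active).
3. Outer `except ValueError` does not match TypeError; skipped.
4. Outer `except TypeError` matches → val = 86.
Result: 86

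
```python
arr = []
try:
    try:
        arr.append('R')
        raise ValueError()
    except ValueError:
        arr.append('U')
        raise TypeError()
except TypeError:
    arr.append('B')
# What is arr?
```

Step-by-step execution trace:
1. Inner try: `arr.append('R')` → arr = ['R'].
2. `raise ValueError()` raises ValueError.
3. Inner `except ValueError` matches → `arr.append('U')` → arr = ['R', 'U'].
4. `raise TypeError()` raises TypeError; propagates to outer try.
5. Outer `except TypeError` matches → `arr.append('B')` → arr = ['R', 'U', 'B'].
Result: ['R', 'U', 'B']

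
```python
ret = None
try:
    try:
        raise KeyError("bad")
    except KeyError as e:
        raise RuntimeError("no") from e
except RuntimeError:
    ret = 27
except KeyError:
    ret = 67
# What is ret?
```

Step-by-step execution trace:
1. Inner try raises KeyError; inner `except KeyError as e` catches it.
2. `raise RuntimeError(...) from e` raises RuntimeError (KeyError is attached as __cause__, but only RuntimeError is active).
3. Outer `except RuntimeError` matches → ret = 27.
4. `except KeyError` is not reached.
Result: 27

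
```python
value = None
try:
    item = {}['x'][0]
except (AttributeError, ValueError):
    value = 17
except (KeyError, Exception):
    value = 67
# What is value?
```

Step-by-step execution trace:
1. `item = {}['x'][0]` raises KeyError.
2. `except (AttributeError, ValueError)` does not match KeyError; skipped.
3. `except (KeyError, Exception)` matches (KeyError is in the tuple) → value = 67.
Result: 67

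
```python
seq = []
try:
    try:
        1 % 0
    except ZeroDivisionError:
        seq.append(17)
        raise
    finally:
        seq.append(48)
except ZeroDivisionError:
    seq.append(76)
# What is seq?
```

Step-by-step execution trace:
1. Inner try: `1 % 0` raises ZeroDivisionError.
2. Inner `except ZeroDivisionError` matches → `seq.append(17)` → seq = [17].
3. bare `raise` re-raises ZeroDivisionError.
4. Inner `finally` runs during unwinding: `seq.append(48)` → seq = [17, 48].
5. Outer `except ZeroDivisionError` matches → `seq.append(76)` → seq = [17, 48, 76].
Result: [17, 48, 76]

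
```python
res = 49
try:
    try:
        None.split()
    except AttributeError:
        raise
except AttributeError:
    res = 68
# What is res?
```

Step-by-step execution trace:
1. Inner try: `None.split()` raises AttributeError.
2. Inner `except AttributeError` matches; bare `raise` re-raises the same AttributeError.
3. Outer `except AttributeError` matches → res = 68.
Result: 68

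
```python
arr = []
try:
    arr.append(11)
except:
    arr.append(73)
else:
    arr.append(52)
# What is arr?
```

Step-by-step execution trace:
1. try: `arr.append(11)` → arr = [11]. No exception raised.
2. `except` is skipped.
3. `else` runs (try completed without exception): `arr.append(52)` → arr = [11, 52].
Result: [11, 52]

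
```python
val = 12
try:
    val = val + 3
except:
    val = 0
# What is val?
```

Step-by-step execution trace:
1. val starts at 12.
2. try: `val = val + 3` → val = 15. No exception raised.
3. `except` is skipped.
Result: 15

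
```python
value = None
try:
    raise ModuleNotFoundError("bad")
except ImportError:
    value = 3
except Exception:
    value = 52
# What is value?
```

Step-by-step execution trace:
1. `raise ModuleNotFoundError(...)` raises ModuleNotFoundError.
2. `except ImportError` matches (ModuleNotFoundError is a subclass of ImportError) → value = 3.
3. `except Exception` is not reached.
Result: 3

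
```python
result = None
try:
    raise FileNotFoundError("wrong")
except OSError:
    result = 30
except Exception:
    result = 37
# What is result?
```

Step-by-step execution trace:
1. `raise FileNotFoundError(...)` raises FileNotFoundError.
2. `except OSError` matches (FileNotFoundError is a subclass of OSError) → result = 30.
3. `except Exception` is not reached.
Result: 30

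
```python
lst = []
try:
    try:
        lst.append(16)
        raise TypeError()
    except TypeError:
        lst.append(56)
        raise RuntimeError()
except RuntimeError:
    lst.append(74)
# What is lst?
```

Step-by-step execution trace:
1. Inner try: `lst.append(16)` → lst = [16].
2. `raise TypeError()` raises TypeError.
3. Inner `except TypeError` matches → `lst.append(56)` → lst = [16, 56].
4. `raise RuntimeError()` raises RuntimeError; propagates to outer try.
5. Outer `except RuntimeError` matches → `lst.append(74)` → lst = [16, 56, 74].
Result: [16, 56, 74]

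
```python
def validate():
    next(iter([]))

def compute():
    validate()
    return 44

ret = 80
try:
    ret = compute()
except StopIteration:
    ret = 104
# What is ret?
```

Step-by-step execution trace:
1. ret starts at 80.
2. try: `compute()` calls `validate()`.
3. `validate()` evaluates `next(iter([]))`, which raises StopIteration; it propagates through compute (uncaught).
4. `return 44` in compute is not reached; the assignment to ret does not complete.
5. `except StopIteration` matches → ret = 104.
Result: 104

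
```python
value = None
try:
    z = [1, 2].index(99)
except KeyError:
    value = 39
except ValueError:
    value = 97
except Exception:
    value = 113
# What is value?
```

Step-by-step execution trace:
1. `z = [1, 2].index(99)` raises ValueError.
2. `except KeyError` does not match ValueError; skipped.
3. `except ValueError` matches → value = 97.
4. Remaining except clauses are skipped.
Result: 97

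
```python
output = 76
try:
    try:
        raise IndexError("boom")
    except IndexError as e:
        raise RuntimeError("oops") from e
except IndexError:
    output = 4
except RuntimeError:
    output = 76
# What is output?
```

Step-by-step execution trace:
1. Inner try raises IndexError; inner `except IndexError as e` catches it.
2. `raise RuntimeError(...) from e` raises RuntimeError (IndexError is attached as __cause__, but only RuntimeError is active).
3. Outer `except IndexError` does not match RuntimeError; skipped.
4. Outer `except RuntimeError` matches → output = 76.
Result: 76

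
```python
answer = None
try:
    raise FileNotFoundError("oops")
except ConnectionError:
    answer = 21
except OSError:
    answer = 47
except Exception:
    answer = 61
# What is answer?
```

Step-by-step execution trace:
1. `raise FileNotFoundError(...)` raises FileNotFoundError.
2. `except ConnectionError` does not match (FileNotFoundError is not a subclass of ConnectionError); skipped.
3. `except OSError` matches (FileNotFoundError is a subclass of OSError) → answer = 47.
4. `except Exception` is not reached.
Result: 47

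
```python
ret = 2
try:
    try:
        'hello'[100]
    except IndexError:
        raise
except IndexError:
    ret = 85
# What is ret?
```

Step-by-step execution trace:
1. Inner try: `'hello'[100]` raises IndexError.
2. Inner `except IndexError` matches; bare `raise` re-raises the same IndexError.
3. Outer `except IndexError` matches → ret = 85.
Result: 85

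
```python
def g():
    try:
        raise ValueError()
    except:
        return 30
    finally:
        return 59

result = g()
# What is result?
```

Step-by-step execution trace:
1. `g()` enters try: `raise ValueError()` raises ValueError.
2. bare `except` matches → `return 30` sets pending return value 30.
3. Before returning, `finally: return 59` runs and overrides the pending return.
4. g() returns 59 → result = 59.
Result: 59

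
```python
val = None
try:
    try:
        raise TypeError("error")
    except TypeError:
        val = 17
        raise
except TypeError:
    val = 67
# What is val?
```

Step-by-step execution trace:
1. Inner try: `raise TypeError("error")` raises TypeError.
2. Inner `except TypeError` matches → val = 17.
3. bare `raise` re-raises the same TypeError.
4. Outer `except TypeError` matches → val = 67.
Result: 67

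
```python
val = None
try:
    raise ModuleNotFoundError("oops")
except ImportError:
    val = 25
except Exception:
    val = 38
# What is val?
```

Step-by-step execution trace:
1. `raise ModuleNotFoundError(...)` raises ModuleNotFoundError.
2. `except ImportError` matches (ModuleNotFoundError is a subclass of ImportError) → val = 25.
3. `except Exception` is not reached.
Result: 25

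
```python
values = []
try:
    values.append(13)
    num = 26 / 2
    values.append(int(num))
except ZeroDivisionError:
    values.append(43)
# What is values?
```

Step-by-step execution trace:
1. try: `values.append(13)` → values = [13].
2. `num = 26 / 2` → num = 13.0. No exception raised.
3. `values.append(int(num))` → values = [13, 13].
4. `except ZeroDivisionError` is skipped (no exception was raised).
Result: [13, 13]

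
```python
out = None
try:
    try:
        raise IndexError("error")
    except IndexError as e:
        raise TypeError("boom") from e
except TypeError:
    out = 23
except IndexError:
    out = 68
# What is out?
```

Step-by-step execution trace:
1. Inner try raises IndexError; inner `except IndexError as e` catches it.
2. `raise TypeError(...) from e` raises TypeError (IndexError is attached as __cause__, but only TypeError is active).
3. Outer `except TypeError` matches → out = 23.
4. `except IndexError` is not reached.
Result: 23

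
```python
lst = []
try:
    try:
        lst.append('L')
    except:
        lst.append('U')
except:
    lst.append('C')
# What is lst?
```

Step-by-step execution trace:
1. Inner try: `lst.append('L')` → lst = ['L']. No exception raised.
2. Inner `except` is skipped.
3. Inner try completes normally; outer `except` is skipped.
Result: ['L']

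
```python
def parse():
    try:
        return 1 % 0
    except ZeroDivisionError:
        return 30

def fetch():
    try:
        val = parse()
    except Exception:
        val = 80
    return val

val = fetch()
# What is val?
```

Step-by-step execution trace:
1. `fetch()` calls `parse()`.
2. In parse: `1 % 0` raises ZeroDivisionError; `except ZeroDivisionError` catches it → returns 30.
3. In fetch: `val = parse()` → val = 30. No exception reaches fetch.
4. `except Exception` is skipped; fetch returns 30.
5. val = 30.
Result: 30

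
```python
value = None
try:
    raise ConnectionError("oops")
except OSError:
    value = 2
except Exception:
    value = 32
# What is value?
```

Step-by-step execution trace:
1. `raise ConnectionError(...)` raises ConnectionError.
2. `except OSError` matches (ConnectionError is a subclass of OSError) → value = 2.
3. `except Exception` is not reached.
Result: 2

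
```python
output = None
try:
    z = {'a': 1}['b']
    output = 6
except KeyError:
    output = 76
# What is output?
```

Step-by-step execution trace:
1. `z = {'a': 1}['b']` raises KeyError.
2. `output = 6` is not reached.
3. `except KeyError` matches → output = 76.
Result: 76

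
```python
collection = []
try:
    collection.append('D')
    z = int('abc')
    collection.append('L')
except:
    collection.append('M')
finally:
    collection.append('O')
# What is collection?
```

Step-by-step execution trace:
1. try: `collection.append('D')` → collection = ['D'].
2. `z = int('abc')` raises ValueError; `collection.append('L')` is not reached.
3. bare `except` matches → `collection.append('M')` → collection = ['D', 'M'].
4. finally always runs: `collection.append('O')` → collection = ['D', 'M', 'O'].
Result: ['D', 'M', 'O']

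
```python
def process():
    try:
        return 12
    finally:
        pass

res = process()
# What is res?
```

Step-by-step execution trace:
1. `process()` enters try: `return 12` sets pending return value 12.
2. Before returning, `finally: pass` runs (no effect).
3. process() returns 12 → res = 12.
Result: 12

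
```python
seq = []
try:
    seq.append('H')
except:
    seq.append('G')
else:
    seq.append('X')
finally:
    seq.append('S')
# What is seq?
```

Step-by-step execution trace:
1. try: `seq.append('H')` → seq = ['H']. No exception raised.
2. `except` is skipped.
3. `else` runs: `seq.append('X')` → seq = ['H', 'X'].
4. `finally` always runs: `seq.append('S')` → seq = ['H', 'X', 'S'].
Result: ['H', 'X', 'S']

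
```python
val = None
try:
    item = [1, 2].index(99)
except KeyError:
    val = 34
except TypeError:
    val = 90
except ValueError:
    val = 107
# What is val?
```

Step-by-step execution trace:
1. `item = [1, 2].index(99)` raises ValueError.
2. `except KeyError` does not match ValueError; skipped.
3. `except TypeError` does not match ValueError; skipped.
4. `except ValueError` matches → val = 107.
Result: 107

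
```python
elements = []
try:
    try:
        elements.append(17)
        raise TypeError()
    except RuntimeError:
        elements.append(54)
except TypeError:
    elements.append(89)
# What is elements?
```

Step-by-step execution trace:
1. Inner try: `elements.append(17)` → elements = [17].
2. `raise TypeError()` raises TypeError.
3. Inner `except RuntimeError` does not match TypeError; exception propagates to outer try.
4. Outer `except TypeError` matches → `elements.append(89)` → elements = [17, 89].
Result: [17, 89]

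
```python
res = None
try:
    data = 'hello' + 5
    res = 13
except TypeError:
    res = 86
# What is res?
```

Step-by-step execution trace:
1. `data = 'hello' + 5` raises TypeError.
2. `res = 13` is not reached.
3. `except TypeError` matches → res = 86.
Result: 86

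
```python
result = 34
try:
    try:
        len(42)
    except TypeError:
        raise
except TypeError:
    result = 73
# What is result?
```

Step-by-step execution trace:
1. Inner try: `len(42)` raises TypeError.
2. Inner `except TypeError` matches; bare `raise` re-raises the same TypeError.
3. Outer `except TypeError` matches → result = 73.
Result: 73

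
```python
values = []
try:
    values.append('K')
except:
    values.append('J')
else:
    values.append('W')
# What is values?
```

Step-by-step execution trace:
1. try: `values.append('K')` → values = ['K']. No exception raised.
2. `except` is skipped.
3. `else` runs (try completed without exception): `values.append('W')` → values = ['K', 'W'].
Result: ['K', 'W']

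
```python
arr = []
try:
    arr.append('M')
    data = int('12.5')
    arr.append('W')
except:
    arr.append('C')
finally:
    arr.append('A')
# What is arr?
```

Step-by-step execution trace:
1. try: `arr.append('M')` → arr = ['M'].
2. `data = int('12.5')` raises ValueError; `arr.append('W')` is not reached.
3. bare `except` matches → `arr.append('C')` → arr = ['M', 'C'].
4. finally always runs: `arr.append('A')` → arr = ['M', 'C', 'A'].
Result: ['M', 'C', 'A']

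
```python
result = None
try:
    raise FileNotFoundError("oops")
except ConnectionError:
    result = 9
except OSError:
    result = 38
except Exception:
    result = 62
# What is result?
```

Step-by-step execution trace:
1. `raise FileNotFoundError(...)` raises FileNotFoundError.
2. `except ConnectionError` does not match (FileNotFoundError is not a subclass of ConnectionError); skipped.
3. `except OSError` matches (FileNotFoundError is a subclass of OSError) → result = 38.
4. `except Exception` is not reached.
Result: 38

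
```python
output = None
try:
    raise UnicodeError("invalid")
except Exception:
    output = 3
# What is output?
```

Step-by-step execution trace:
1. `raise UnicodeError(...)` raises UnicodeError.
2. `except Exception` matches (UnicodeError is a subclass of Exception) → output = 3.
Result: 3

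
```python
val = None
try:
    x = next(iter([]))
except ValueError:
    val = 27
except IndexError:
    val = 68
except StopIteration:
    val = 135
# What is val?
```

Step-by-step execution trace:
1. `x = next(iter([]))` raises StopIteration.
2. `except ValueError` does not match StopIteration; skipped.
3. `except IndexError` does not match StopIteration; skipped.
4. `except StopIteration` matches → val = 135.
Result: 135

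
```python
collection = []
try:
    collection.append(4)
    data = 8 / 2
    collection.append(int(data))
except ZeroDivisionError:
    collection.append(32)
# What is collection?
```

Step-by-step execution trace:
1. try: `collection.append(4)` → collection = [4].
2. `data = 8 / 2` → data = 4.0. No exception raised.
3. `collection.append(int(data))` → collection = [4, 4].
4. `except ZeroDivisionError` is skipped (no exception was raised).
Result: [4, 4]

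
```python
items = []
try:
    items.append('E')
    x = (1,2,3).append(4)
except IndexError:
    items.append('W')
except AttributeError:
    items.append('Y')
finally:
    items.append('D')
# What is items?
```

Step-by-step execution trace:
1. try: `items.append('E')` → items = ['E'].
2. `x = (1,2,3).append(4)` raises AttributeError.
3. `except IndexError` does not match AttributeError; skipped.
4. `except AttributeError` matches → `items.append('Y')` → items = ['E', 'Y'].
5. finally always runs: `items.append('D')` → items = ['E', 'Y', 'D'].
Result: ['E', 'Y', 'D']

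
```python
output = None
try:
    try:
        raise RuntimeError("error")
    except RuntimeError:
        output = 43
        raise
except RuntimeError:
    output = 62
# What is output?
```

Step-by-step execution trace:
1. Inner try: `raise RuntimeError("error")` raises RuntimeError.
2. Inner `except RuntimeError` matches → output = 43.
3. bare `raise` re-raises the same RuntimeError.
4. Outer `except RuntimeError` matches → output = 62.
Result: 62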